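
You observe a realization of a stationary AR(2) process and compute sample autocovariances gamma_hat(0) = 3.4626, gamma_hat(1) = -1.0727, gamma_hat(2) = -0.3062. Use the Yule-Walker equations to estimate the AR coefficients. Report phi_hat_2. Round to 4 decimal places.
\hat\phi_{2} = -0.2040

The Yule-Walker equations for an AR(p) process read, in matrix form,
  Gamma_p phi = r_p,   with   (Gamma_p)_{ij} = gamma(|i - j|),
                       (r_p)_i = gamma(i),   i,j = 1..p.
Substitute the sample gammas (Toeplitz matrix and right-hand side of size 2):
  Gamma_p = [[3.4626, -1.0727], [-1.0727, 3.4626]]
  r_p     = [-1.0727, -0.3062]
Written out:
  3.4626 phi_1 - 1.0727 phi_2 = -1.0727
  -1.0727 phi_1 + 3.4626 phi_2 = -0.3062
Solve by Cramer's rule:
  det = gamma(0)^2 - gamma(1)^2 = (3.4626)^2 - (-1.0727)^2 = 11.98959876 - 1.15068529 = 10.83891347
  phi_hat_1 = [gamma(1) gamma(0) - gamma(1) gamma(2)] / det = [(-1.0727)(3.4626) - (-1.0727)(-0.3062)] / 10.83891347 = -4.04279176 / 10.83891347 = -0.373
  phi_hat_2 = [gamma(0) gamma(2) - gamma(1)^2] / det = [(3.4626)(-0.3062) - (-1.0727)^2] / 10.83891347 = -2.21093341 / 10.83891347 = -0.204
So phi_hat = [-0.3730, -0.2040].
Therefore phi_hat_2 = -0.2040.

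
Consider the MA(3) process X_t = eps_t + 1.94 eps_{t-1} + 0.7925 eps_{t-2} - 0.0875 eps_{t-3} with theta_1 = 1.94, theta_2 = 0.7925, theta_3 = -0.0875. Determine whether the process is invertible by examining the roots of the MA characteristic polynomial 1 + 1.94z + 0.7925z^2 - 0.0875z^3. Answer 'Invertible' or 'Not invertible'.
\text{Not invertible}

The MA(q) characteristic polynomial is P(z) = 1 + 1.94z + 0.7925z^2 - 0.0875z^3.
Invertibility requires all roots to lie outside the unit circle, i.e. |z| > 1 for every root.
Degree 3: look for a simple real root z0 first, then factor out (1 - z/z0) and solve the remaining quadratic.
Testing z0 = -0.8: P(-0.8) = 1 + (1.94)(-0.8) + (0.7925)(-0.8)^2 + (-0.0875)(-0.8)^3
  = 1 + (-1.552) + (0.5072) + (0.0448) = 0.  So z_0 = -0.8 is a root, |z_0| = 0.8.
Divide out the factor (1 + 1.25 z) = (1 - z/z0) (since 1/z0 = -1.25):
  P(z) = (1 + 1.25 z)(1 + (0.69) z + (-0.07) z^2)
  [check: z-coef 0.69 - (-1.25) = 1.94; z^2-coef -0.07 - (-1.25)(0.69) = 0.7925; z^3-coef -(-1.25)(-0.07) = -0.0875.]
Remaining roots from the quadratic factor 1 + (0.69) z + (-0.07) z^2:
  Set 1 + (0.69) z + (-0.07) z^2 = 0, i.e. a z^2 + b z + c = 0 with a = -0.07, b = 0.69, c = 1.
  Discriminant D = b^2 - 4ac = (0.69)^2 - 4*(-0.07)*1 = 0.4761 - (-0.28) = 0.7561.
  D >= 0, so the roots are real: z = (-b +/- sqrt(D)) / (2a) = (-0.69 +/- 0.86954) / (-0.14).
    z_1 = (-0.69 + 0.86954) / (-0.14) = -1.2824,   |z_1| = 1.2824.
    z_2 = (-0.69 - 0.86954) / (-0.14) = 11.1396,   |z_2| = 11.1396.
Moduli of all roots: 0.8000, 1.2824, 11.1396.
All moduli strictly greater than 1? No.
Verdict: Not invertible.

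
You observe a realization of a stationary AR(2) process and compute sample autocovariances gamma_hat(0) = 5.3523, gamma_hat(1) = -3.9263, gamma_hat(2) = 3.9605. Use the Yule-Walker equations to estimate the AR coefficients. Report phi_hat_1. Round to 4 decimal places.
\hat\phi_{1} = -0.4130

The Yule-Walker equations for an AR(p) process read, in matrix form,
  Gamma_p phi = r_p,   with   (Gamma_p)_{ij} = gamma(|i - j|),
                       (r_p)_i = gamma(i),   i,j = 1..p.
Substitute the sample gammas (Toeplitz matrix and right-hand side of size 2):
  Gamma_p = [[5.3523, -3.9263], [-3.9263, 5.3523]]
  r_p     = [-3.9263, 3.9605]
Written out:
  5.3523 phi_1 - 3.9263 phi_2 = -3.9263
  -3.9263 phi_1 + 5.3523 phi_2 = 3.9605
Solve by Cramer's rule:
  det = gamma(0)^2 - gamma(1)^2 = (5.3523)^2 - (-3.9263)^2 = 28.64711529 - 15.41583169 = 13.2312836
  phi_hat_1 = [gamma(1) gamma(0) - gamma(1) gamma(2)] / det = [(-3.9263)(5.3523) - (-3.9263)(3.9605)] / 13.2312836 = -5.46462434 / 13.2312836 = -0.413
  phi_hat_2 = [gamma(0) gamma(2) - gamma(1)^2] / det = [(5.3523)(3.9605) - (-3.9263)^2] / 13.2312836 = 5.78195246 / 13.2312836 = 0.437
So phi_hat = [-0.4130, 0.4370].
Therefore phi_hat_1 = -0.4130.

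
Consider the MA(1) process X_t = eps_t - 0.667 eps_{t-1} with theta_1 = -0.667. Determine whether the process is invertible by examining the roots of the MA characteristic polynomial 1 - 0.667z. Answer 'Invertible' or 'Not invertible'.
\text{Invertible}

The MA(q) characteristic polynomial is P(z) = 1 - 0.667z.
Invertibility requires all roots to lie outside the unit circle, i.e. |z| > 1 for every root.
This is linear in z: 1 + (-0.667) z = 0  =>  z = -1/(-0.667) = 1.49925,  |z| = 1.49925.
Moduli of all roots: 1.4993.
All moduli strictly greater than 1? Yes.
Verdict: Invertible.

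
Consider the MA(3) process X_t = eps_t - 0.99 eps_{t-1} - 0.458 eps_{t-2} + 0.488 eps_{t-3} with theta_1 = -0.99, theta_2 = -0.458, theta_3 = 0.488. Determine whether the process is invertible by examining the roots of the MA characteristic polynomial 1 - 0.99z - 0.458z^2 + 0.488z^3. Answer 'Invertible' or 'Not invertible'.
\text{Invertible}

The MA(q) characteristic polynomial is P(z) = 1 - 0.99z - 0.458z^2 + 0.488z^3.
Invertibility requires all roots to lie outside the unit circle, i.e. |z| > 1 for every root.
Degree 3: look for a simple real root z0 first, then factor out (1 - z/z0) and solve the remaining quadratic.
Testing z0 = 1.25: P(1.25) = 1 + (-0.99)(1.25) + (-0.458)(1.25)^2 + (0.488)(1.25)^3
  = 1 + (-1.2375) + (-0.715625) + (0.953125) = 0.  So z_0 = 1.25 is a root, |z_0| = 1.25.
Divide out the factor (1 - 0.8 z) = (1 - z/z0) (since 1/z0 = 0.8):
  P(z) = (1 - 0.8 z)(1 + (-0.19) z + (-0.61) z^2)
  [check: z-coef -0.19 - (0.8) = -0.99; z^2-coef -0.61 - (0.8)(-0.19) = -0.458; z^3-coef -(0.8)(-0.61) = 0.488.]
Remaining roots from the quadratic factor 1 + (-0.19) z + (-0.61) z^2:
  Set 1 + (-0.19) z + (-0.61) z^2 = 0, i.e. a z^2 + b z + c = 0 with a = -0.61, b = -0.19, c = 1.
  Discriminant D = b^2 - 4ac = (-0.19)^2 - 4*(-0.61)*1 = 0.0361 - (-2.44) = 2.4761.
  D >= 0, so the roots are real: z = (-b +/- sqrt(D)) / (2a) = (0.19 +/- 1.573563) / (-1.22).
    z_1 = (0.19 + 1.573563) / (-1.22) = -1.4455,   |z_1| = 1.4455.
    z_2 = (0.19 - 1.573563) / (-1.22) = 1.1341,   |z_2| = 1.1341.
Moduli of all roots: 1.2500, 1.4455, 1.1341.
All moduli strictly greater than 1? Yes.
Verdict: Invertible.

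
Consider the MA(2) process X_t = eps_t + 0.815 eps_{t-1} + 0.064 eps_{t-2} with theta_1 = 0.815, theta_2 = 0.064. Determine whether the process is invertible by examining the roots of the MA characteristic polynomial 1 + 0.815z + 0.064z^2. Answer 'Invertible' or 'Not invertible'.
\text{Invertible}

The MA(q) characteristic polynomial is P(z) = 1 + 0.815z + 0.064z^2.
Invertibility requires all roots to lie outside the unit circle, i.e. |z| > 1 for every root.
Set 1 + (0.815) z + (0.064) z^2 = 0, i.e. a z^2 + b z + c = 0 with a = 0.064, b = 0.815, c = 1.
Discriminant D = b^2 - 4ac = (0.815)^2 - 4*(0.064)*1 = 0.664225 - (0.256) = 0.408225.
D >= 0, so the roots are real: z = (-b +/- sqrt(D)) / (2a) = (-0.815 +/- 0.638925) / (0.128).
  z_1 = (-0.815 + 0.638925) / (0.128) = -1.3756,   |z_1| = 1.3756.
  z_2 = (-0.815 - 0.638925) / (0.128) = -11.3588,   |z_2| = 11.3588.
Moduli of all roots: 1.3756, 11.3588.
All moduli strictly greater than 1? Yes.
Verdict: Invertible.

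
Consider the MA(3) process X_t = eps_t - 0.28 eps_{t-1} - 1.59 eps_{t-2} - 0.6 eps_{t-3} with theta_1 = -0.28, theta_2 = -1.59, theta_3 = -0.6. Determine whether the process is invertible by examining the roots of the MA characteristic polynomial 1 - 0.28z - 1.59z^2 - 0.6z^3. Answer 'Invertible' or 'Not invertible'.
\text{Not invertible}

The MA(q) characteristic polynomial is P(z) = 1 - 0.28z - 1.59z^2 - 0.6z^3.
Invertibility requires all roots to lie outside the unit circle, i.e. |z| > 1 for every root.
Degree 3: look for a simple real root z0 first, then factor out (1 - z/z0) and solve the remaining quadratic.
Testing z0 = -2: P(-2) = 1 + (-0.28)(-2) + (-1.59)(-2)^2 + (-0.6)(-2)^3
  = 1 + (0.56) + (-6.36) + (4.8) = 0.  So z_0 = -2 is a root, |z_0| = 2.
Divide out the factor (1 + 0.5 z) = (1 - z/z0) (since 1/z0 = -0.5):
  P(z) = (1 + 0.5 z)(1 + (-0.78) z + (-1.2) z^2)
  [check: z-coef -0.78 - (-0.5) = -0.28; z^2-coef -1.2 - (-0.5)(-0.78) = -1.59; z^3-coef -(-0.5)(-1.2) = -0.6.]
Remaining roots from the quadratic factor 1 + (-0.78) z + (-1.2) z^2:
  Set 1 + (-0.78) z + (-1.2) z^2 = 0, i.e. a z^2 + b z + c = 0 with a = -1.2, b = -0.78, c = 1.
  Discriminant D = b^2 - 4ac = (-0.78)^2 - 4*(-1.2)*1 = 0.6084 - (-4.8) = 5.4084.
  D >= 0, so the roots are real: z = (-b +/- sqrt(D)) / (2a) = (0.78 +/- 2.325597) / (-2.4).
    z_1 = (0.78 + 2.325597) / (-2.4) = -1.294,   |z_1| = 1.294.
    z_2 = (0.78 - 2.325597) / (-2.4) = 0.644,   |z_2| = 0.644.
Moduli of all roots: 2.0000, 1.2940, 0.6440.
All moduli strictly greater than 1? No.
Verdict: Not invertible.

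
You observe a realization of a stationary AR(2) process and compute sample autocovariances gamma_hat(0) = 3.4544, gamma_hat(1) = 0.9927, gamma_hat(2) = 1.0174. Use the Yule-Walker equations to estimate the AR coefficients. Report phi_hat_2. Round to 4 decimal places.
\hat\phi_{2} = 0.2310

The Yule-Walker equations for an AR(p) process read, in matrix form,
  Gamma_p phi = r_p,   with   (Gamma_p)_{ij} = gamma(|i - j|),
                       (r_p)_i = gamma(i),   i,j = 1..p.
Substitute the sample gammas (Toeplitz matrix and right-hand side of size 2):
  Gamma_p = [[3.4544, 0.9927], [0.9927, 3.4544]]
  r_p     = [0.9927, 1.0174]
Written out:
  3.4544 phi_1 + 0.9927 phi_2 = 0.9927
  0.9927 phi_1 + 3.4544 phi_2 = 1.0174
Solve by Cramer's rule:
  det = gamma(0)^2 - gamma(1)^2 = (3.4544)^2 - (0.9927)^2 = 11.93287936 - 0.98545329 = 10.94742607
  phi_hat_1 = [gamma(1) gamma(0) - gamma(1) gamma(2)] / det = [(0.9927)(3.4544) - (0.9927)(1.0174)] / 10.94742607 = 2.4192099 / 10.94742607 = 0.221
  phi_hat_2 = [gamma(0) gamma(2) - gamma(1)^2] / det = [(3.4544)(1.0174) - (0.9927)^2] / 10.94742607 = 2.52905327 / 10.94742607 = 0.231
So phi_hat = [0.2210, 0.2310].
Therefore phi_hat_2 = 0.2310.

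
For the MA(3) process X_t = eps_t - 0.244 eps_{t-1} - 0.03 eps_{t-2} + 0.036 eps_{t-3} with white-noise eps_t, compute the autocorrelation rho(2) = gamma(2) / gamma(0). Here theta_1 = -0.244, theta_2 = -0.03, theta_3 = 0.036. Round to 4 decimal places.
\rho(2) = -0.0365

For an MA(q) process with theta_0 = 1, the autocovariance is
  gamma(k) = sigma^2 * sum_{i=0..q-k} theta_i * theta_{i+k},
and rho(k) = gamma(k) / gamma(0). Sigma^2 cancels.
  numerator   = (1)*(-0.03) + (-0.244)*(0.036) = -0.038784.
  denominator = (1)^2 + (-0.244)^2 + (-0.03)^2 + (0.036)^2 = 1.061732.
  rho(2) = -0.038784 / 1.061732 = -0.0365.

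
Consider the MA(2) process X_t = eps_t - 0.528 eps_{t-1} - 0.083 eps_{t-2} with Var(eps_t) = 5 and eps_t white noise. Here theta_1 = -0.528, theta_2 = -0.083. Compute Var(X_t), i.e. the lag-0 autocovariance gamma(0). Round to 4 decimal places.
\gamma(0) = 6.4284

For an MA(q) process X_t = eps_t + sum_i theta_i eps_{t-i} with
Var(eps_t) = sigma^2, the variance is
  gamma(0) = sigma^2 * (1 + sum_i theta_i^2).
  sum_i theta_i^2 = (-0.528)^2 + (-0.083)^2 = 0.278784 + 0.006889 = 0.285673.
  gamma(0) = 5 * (1 + 0.285673) = 5 * 1.285673 = 6.428365, which rounds to 6.4284.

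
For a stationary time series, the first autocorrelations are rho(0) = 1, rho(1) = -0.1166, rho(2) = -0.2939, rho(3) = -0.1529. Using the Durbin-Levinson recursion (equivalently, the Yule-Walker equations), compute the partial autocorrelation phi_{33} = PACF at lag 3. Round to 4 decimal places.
\phi_{33} = -0.2630

The PACF at lag k is phi_{kk}, the last component of the solution
to the Yule-Walker system G_k phi = r_k where
  (G_k)_{ij} = rho(|i - j|), (r_k)_i = rho(i), i,j = 1..k.
Equivalently, Durbin-Levinson gives phi_{kk} iteratively:
  phi_{11} = rho(1)
  phi_{kk} = [rho(k) - sum_{j=1..k-1} phi_{k-1,j} rho(k-j)]
            / [1 - sum_{j=1..k-1} phi_{k-1,j} rho(j)],
  phi_{k,j} = phi_{k-1,j} - phi_{kk} phi_{k-1,k-j},  j = 1..k-1.
Step k = 1:
  phi_11 = rho(1) = -0.1166.
Step k = 2:
  phi_22 = [rho(2) - phi_11 rho(1)] / [1 - phi_11 rho(1)] = [-0.2939 - (-0.1166)(-0.1166)] / [1 - (-0.1166)(-0.1166)]
         = -0.30749556 / 0.98640444 = -0.311734.
  Update: phi_21 = phi_11 - phi_22 phi_11 = -0.1166 - (-0.311734)(-0.1166) = -0.152948.
Step k = 3:
  phi_33 = [rho(3) - phi_21 rho(2) - phi_22 rho(1)] / [1 - phi_21 rho(1) - phi_22 rho(2)]
    numerator   = -0.1529 - (-0.152948)(-0.2939) - (-0.311734)(-0.1166) = -0.23419962
    denominator = 1 - (-0.152948)(-0.1166) - (-0.311734)(-0.2939) = 0.89054769
  phi_33 = -0.23419962 / 0.89054769 = -0.263.
Therefore phi_{33} = -0.2630.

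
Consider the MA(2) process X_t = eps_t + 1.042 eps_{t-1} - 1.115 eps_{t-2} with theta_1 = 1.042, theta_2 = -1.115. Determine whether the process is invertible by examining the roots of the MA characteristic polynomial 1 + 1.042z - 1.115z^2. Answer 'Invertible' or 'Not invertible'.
\text{Not invertible}

The MA(q) characteristic polynomial is P(z) = 1 + 1.042z - 1.115z^2.
Invertibility requires all roots to lie outside the unit circle, i.e. |z| > 1 for every root.
Set 1 + (1.042) z + (-1.115) z^2 = 0, i.e. a z^2 + b z + c = 0 with a = -1.115, b = 1.042, c = 1.
Discriminant D = b^2 - 4ac = (1.042)^2 - 4*(-1.115)*1 = 1.085764 - (-4.46) = 5.545764.
D >= 0, so the roots are real: z = (-b +/- sqrt(D)) / (2a) = (-1.042 +/- 2.354945) / (-2.23).
  z_1 = (-1.042 + 2.354945) / (-2.23) = -0.5888,   |z_1| = 0.5888.
  z_2 = (-1.042 - 2.354945) / (-2.23) = 1.5233,   |z_2| = 1.5233.
Moduli of all roots: 0.5888, 1.5233.
All moduli strictly greater than 1? No.
Verdict: Not invertible.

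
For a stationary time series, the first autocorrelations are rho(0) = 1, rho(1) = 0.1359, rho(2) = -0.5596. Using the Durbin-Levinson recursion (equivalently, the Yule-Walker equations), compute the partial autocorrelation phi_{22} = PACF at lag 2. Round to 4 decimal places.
\phi_{22} = -0.5889

The PACF at lag k is phi_{kk}, the last component of the solution
to the Yule-Walker system G_k phi = r_k where
  (G_k)_{ij} = rho(|i - j|), (r_k)_i = rho(i), i,j = 1..k.
Equivalently, Durbin-Levinson gives phi_{kk} iteratively:
  phi_{11} = rho(1)
  phi_{kk} = [rho(k) - sum_{j=1..k-1} phi_{k-1,j} rho(k-j)]
            / [1 - sum_{j=1..k-1} phi_{k-1,j} rho(j)],
  phi_{k,j} = phi_{k-1,j} - phi_{kk} phi_{k-1,k-j},  j = 1..k-1.
Step k = 1:
  phi_11 = rho(1) = 0.1359.
Step k = 2:
  phi_22 = [rho(2) - phi_11 rho(1)] / [1 - phi_11 rho(1)] = [-0.5596 - (0.1359)(0.1359)] / [1 - (0.1359)(0.1359)]
         = -0.57806881 / 0.98153119 = -0.5889.
Therefore phi_{22} = -0.5889.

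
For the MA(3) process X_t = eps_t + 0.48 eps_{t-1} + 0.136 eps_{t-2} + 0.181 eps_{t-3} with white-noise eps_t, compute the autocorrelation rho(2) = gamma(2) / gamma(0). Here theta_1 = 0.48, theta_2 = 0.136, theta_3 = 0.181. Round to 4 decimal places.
\rho(2) = 0.1739

For an MA(q) process with theta_0 = 1, the autocovariance is
  gamma(k) = sigma^2 * sum_{i=0..q-k} theta_i * theta_{i+k},
and rho(k) = gamma(k) / gamma(0). Sigma^2 cancels.
  numerator   = (1)*(0.136) + (0.48)*(0.181) = 0.22288.
  denominator = (1)^2 + (0.48)^2 + (0.136)^2 + (0.181)^2 = 1.281657.
  rho(2) = 0.22288 / 1.281657 = 0.1739.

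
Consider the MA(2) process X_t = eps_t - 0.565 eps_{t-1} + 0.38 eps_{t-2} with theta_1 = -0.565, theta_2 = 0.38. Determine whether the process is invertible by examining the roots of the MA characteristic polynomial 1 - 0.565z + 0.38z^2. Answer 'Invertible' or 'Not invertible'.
\text{Invertible}

The MA(q) characteristic polynomial is P(z) = 1 - 0.565z + 0.38z^2.
Invertibility requires all roots to lie outside the unit circle, i.e. |z| > 1 for every root.
Set 1 + (-0.565) z + (0.38) z^2 = 0, i.e. a z^2 + b z + c = 0 with a = 0.38, b = -0.565, c = 1.
Discriminant D = b^2 - 4ac = (-0.565)^2 - 4*(0.38)*1 = 0.319225 - (1.52) = -1.200775.
D < 0, so the roots are the complex-conjugate pair z = (-b +/- i sqrt(-D)) / (2a) = 0.7434 +/- 1.4418i.
For a conjugate pair |z|^2 = z * conj(z) = (product of roots) = c/a = 1/(0.38) = 2.631579, so |z| = sqrt(2.631579) = 1.6222 for both roots.
Moduli of all roots: 1.6222, 1.6222.
All moduli strictly greater than 1? Yes.
Verdict: Invertible.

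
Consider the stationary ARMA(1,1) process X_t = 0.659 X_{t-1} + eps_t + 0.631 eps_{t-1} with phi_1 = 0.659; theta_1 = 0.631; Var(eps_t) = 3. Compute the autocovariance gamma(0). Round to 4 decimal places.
\gamma(0) = 11.8247

Multiply the model equation by X_{t-k} and take expectations. With theta_0 = psi_0 = 1 and psi_j the MA(infinity) weights, this gives
  gamma(k) - sum_i phi_i gamma(k-i) = c_k,
  c_k = sigma^2 * sum_{j=k..q} theta_j psi_{j-k}   (c_k = 0 for k > q),
using gamma(-m) = gamma(m).
psi-weights needed (psi_j = theta_j + sum_i phi_i psi_{j-i}):
  psi_1 = theta_1 + phi_1 = 0.631 + (0.659) = 1.29
Right-hand sides:
  c_0 = sigma^2 (1 + theta_1 psi_1) = 3 * (1 + (0.631)(1.29)) = 3 * 1.81399 = 5.44197
  c_1 = sigma^2 theta_1 = 3 * (0.631) = 1.893
  c_2 = 0
Equations for k = 0 and k = 1 (AR order 1):
  gamma(0) = phi_1 gamma(1) + c_0
  gamma(1) = phi_1 gamma(0) + c_1
Substituting the second into the first: gamma(0) (1 - phi_1^2) = c_0 + phi_1 c_1, so
  gamma(0) = (c_0 + phi_1 c_1) / (1 - phi_1^2) = (5.44197 + (0.659)(1.893)) / (1 - (0.659)^2) = 6.689457 / 0.565719 = 11.824699.
Therefore gamma(0) = 11.8247 (to 4 decimal places).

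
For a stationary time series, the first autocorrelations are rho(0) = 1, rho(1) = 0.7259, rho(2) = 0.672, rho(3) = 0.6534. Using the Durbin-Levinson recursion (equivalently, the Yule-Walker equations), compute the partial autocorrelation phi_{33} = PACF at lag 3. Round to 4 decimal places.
\phi_{33} = 0.2160

The PACF at lag k is phi_{kk}, the last component of the solution
to the Yule-Walker system G_k phi = r_k where
  (G_k)_{ij} = rho(|i - j|), (r_k)_i = rho(i), i,j = 1..k.
Equivalently, Durbin-Levinson gives phi_{kk} iteratively:
  phi_{11} = rho(1)
  phi_{kk} = [rho(k) - sum_{j=1..k-1} phi_{k-1,j} rho(k-j)]
            / [1 - sum_{j=1..k-1} phi_{k-1,j} rho(j)],
  phi_{k,j} = phi_{k-1,j} - phi_{kk} phi_{k-1,k-j},  j = 1..k-1.
Step k = 1:
  phi_11 = rho(1) = 0.7259.
Step k = 2:
  phi_22 = [rho(2) - phi_11 rho(1)] / [1 - phi_11 rho(1)] = [0.672 - (0.7259)(0.7259)] / [1 - (0.7259)(0.7259)]
         = 0.14506919 / 0.47306919 = 0.306655.
  Update: phi_21 = phi_11 - phi_22 phi_11 = 0.7259 - (0.306655)(0.7259) = 0.503299.
Step k = 3:
  phi_33 = [rho(3) - phi_21 rho(2) - phi_22 rho(1)] / [1 - phi_21 rho(1) - phi_22 rho(2)]
    numerator   = 0.6534 - (0.503299)(0.672) - (0.306655)(0.7259) = 0.09258204
    denominator = 1 - (0.503299)(0.7259) - (0.306655)(0.672) = 0.42858295
  phi_33 = 0.09258204 / 0.42858295 = 0.216.
Therefore phi_{33} = 0.2160.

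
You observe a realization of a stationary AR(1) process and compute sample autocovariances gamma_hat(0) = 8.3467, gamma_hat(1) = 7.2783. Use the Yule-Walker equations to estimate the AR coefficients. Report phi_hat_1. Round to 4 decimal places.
\hat\phi_{1} = 0.8720

The Yule-Walker equations for an AR(p) process read, in matrix form,
  Gamma_p phi = r_p,   with   (Gamma_p)_{ij} = gamma(|i - j|),
                       (r_p)_i = gamma(i),   i,j = 1..p.
Substitute the sample gammas (Toeplitz matrix and right-hand side of size 1):
  Gamma_p = [[8.3467]]
  r_p     = [7.2783]
With p = 1 this is the single equation gamma(0) phi_1 = gamma(1):
  phi_hat_1 = gamma(1) / gamma(0) = 7.2783 / 8.3467 = 0.8720.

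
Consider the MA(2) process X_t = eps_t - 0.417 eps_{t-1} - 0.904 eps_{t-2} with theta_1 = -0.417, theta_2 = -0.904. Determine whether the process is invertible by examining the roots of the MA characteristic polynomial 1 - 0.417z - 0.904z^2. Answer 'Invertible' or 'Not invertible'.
\text{Not invertible}

The MA(q) characteristic polynomial is P(z) = 1 - 0.417z - 0.904z^2.
Invertibility requires all roots to lie outside the unit circle, i.e. |z| > 1 for every root.
Set 1 + (-0.417) z + (-0.904) z^2 = 0, i.e. a z^2 + b z + c = 0 with a = -0.904, b = -0.417, c = 1.
Discriminant D = b^2 - 4ac = (-0.417)^2 - 4*(-0.904)*1 = 0.173889 - (-3.616) = 3.789889.
D >= 0, so the roots are real: z = (-b +/- sqrt(D)) / (2a) = (0.417 +/- 1.946764) / (-1.808).
  z_1 = (0.417 + 1.946764) / (-1.808) = -1.3074,   |z_1| = 1.3074.
  z_2 = (0.417 - 1.946764) / (-1.808) = 0.8461,   |z_2| = 0.8461.
Moduli of all roots: 1.3074, 0.8461.
All moduli strictly greater than 1? No.
Verdict: Not invertible.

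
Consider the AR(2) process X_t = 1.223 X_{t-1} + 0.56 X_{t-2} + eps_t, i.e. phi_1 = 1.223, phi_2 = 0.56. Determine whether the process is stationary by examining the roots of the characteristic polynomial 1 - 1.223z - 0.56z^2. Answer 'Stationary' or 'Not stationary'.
\text{Not stationary}

The AR(p) characteristic polynomial is P(z) = 1 - 1.223z - 0.56z^2.
Stationarity requires all roots to lie outside the unit circle, i.e. |z| > 1 for every root.
Set 1 + (-1.223) z + (-0.56) z^2 = 0, i.e. a z^2 + b z + c = 0 with a = -0.56, b = -1.223, c = 1.
Discriminant D = b^2 - 4ac = (-1.223)^2 - 4*(-0.56)*1 = 1.495729 - (-2.24) = 3.735729.
D >= 0, so the roots are real: z = (-b +/- sqrt(D)) / (2a) = (1.223 +/- 1.932803) / (-1.12).
  z_1 = (1.223 + 1.932803) / (-1.12) = -2.8177,   |z_1| = 2.8177.
  z_2 = (1.223 - 1.932803) / (-1.12) = 0.6338,   |z_2| = 0.6338.
Moduli of all roots: 2.8177, 0.6338.
All moduli strictly greater than 1? No.
Verdict: Not stationary.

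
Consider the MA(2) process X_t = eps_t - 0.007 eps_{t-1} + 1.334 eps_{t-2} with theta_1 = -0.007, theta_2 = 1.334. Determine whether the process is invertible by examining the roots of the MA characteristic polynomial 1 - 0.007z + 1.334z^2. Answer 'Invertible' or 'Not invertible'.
\text{Not invertible}

The MA(q) characteristic polynomial is P(z) = 1 - 0.007z + 1.334z^2.
Invertibility requires all roots to lie outside the unit circle, i.e. |z| > 1 for every root.
Set 1 + (-0.007) z + (1.334) z^2 = 0, i.e. a z^2 + b z + c = 0 with a = 1.334, b = -0.007, c = 1.
Discriminant D = b^2 - 4ac = (-0.007)^2 - 4*(1.334)*1 = 0.000049 - (5.336) = -5.335951.
D < 0, so the roots are the complex-conjugate pair z = (-b +/- i sqrt(-D)) / (2a) = 0.0026 +/- 0.8658i.
For a conjugate pair |z|^2 = z * conj(z) = (product of roots) = c/a = 1/(1.334) = 0.749625, so |z| = sqrt(0.749625) = 0.8658 for both roots.
Moduli of all roots: 0.8658, 0.8658.
All moduli strictly greater than 1? No.
Verdict: Not invertible.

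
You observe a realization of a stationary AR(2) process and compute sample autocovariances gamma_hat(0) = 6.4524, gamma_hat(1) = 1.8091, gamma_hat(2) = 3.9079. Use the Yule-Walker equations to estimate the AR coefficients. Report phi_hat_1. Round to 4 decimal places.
\hat\phi_{1} = 0.1200

The Yule-Walker equations for an AR(p) process read, in matrix form,
  Gamma_p phi = r_p,   with   (Gamma_p)_{ij} = gamma(|i - j|),
                       (r_p)_i = gamma(i),   i,j = 1..p.
Substitute the sample gammas (Toeplitz matrix and right-hand side of size 2):
  Gamma_p = [[6.4524, 1.8091], [1.8091, 6.4524]]
  r_p     = [1.8091, 3.9079]
Written out:
  6.4524 phi_1 + 1.8091 phi_2 = 1.8091
  1.8091 phi_1 + 6.4524 phi_2 = 3.9079
Solve by Cramer's rule:
  det = gamma(0)^2 - gamma(1)^2 = (6.4524)^2 - (1.8091)^2 = 41.63346576 - 3.27284281 = 38.36062295
  phi_hat_1 = [gamma(1) gamma(0) - gamma(1) gamma(2)] / det = [(1.8091)(6.4524) - (1.8091)(3.9079)] / 38.36062295 = 4.60325495 / 38.36062295 = 0.12
  phi_hat_2 = [gamma(0) gamma(2) - gamma(1)^2] / det = [(6.4524)(3.9079) - (1.8091)^2] / 38.36062295 = 21.94249115 / 38.36062295 = 0.572
So phi_hat = [0.1200, 0.5720].
Therefore phi_hat_1 = 0.1200.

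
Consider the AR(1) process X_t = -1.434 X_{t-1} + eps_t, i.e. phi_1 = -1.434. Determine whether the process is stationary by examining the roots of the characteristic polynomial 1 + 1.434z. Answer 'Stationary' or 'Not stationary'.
\text{Not stationary}

The AR(p) characteristic polynomial is P(z) = 1 + 1.434z.
Stationarity requires all roots to lie outside the unit circle, i.e. |z| > 1 for every root.
This is linear in z: 1 + (1.434) z = 0  =>  z = -1/(1.434) = -0.69735,  |z| = 0.69735.
Moduli of all roots: 0.6974.
All moduli strictly greater than 1? No.
Verdict: Not stationary.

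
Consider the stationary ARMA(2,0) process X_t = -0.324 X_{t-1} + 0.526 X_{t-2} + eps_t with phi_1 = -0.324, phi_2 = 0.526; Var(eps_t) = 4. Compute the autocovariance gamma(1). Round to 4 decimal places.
\gamma(1) = -7.0951

Multiply the model equation by X_{t-k} and take expectations. With theta_0 = psi_0 = 1 and psi_j the MA(infinity) weights, this gives
  gamma(k) - sum_i phi_i gamma(k-i) = c_k,
  c_k = sigma^2 * sum_{j=k..q} theta_j psi_{j-k}   (c_k = 0 for k > q),
using gamma(-m) = gamma(m).
Pure AR (q = 0): c_0 = sigma^2 = 4, c_k = 0 for k >= 1.
Equations for k = 0, 1, 2 (AR order 2, c_2 = 0):
  (E0) gamma(0) = phi_1 gamma(1) + phi_2 gamma(2) + c_0
  (E1) gamma(1) = phi_1 gamma(0) + phi_2 gamma(1) + c_1
  (E2) gamma(2) = phi_1 gamma(1) + phi_2 gamma(0)
From (E1): gamma(1) = A gamma(0) + B with
  A = phi_1 / (1 - phi_2) = -0.324 / 0.474 = -0.683544,   B = c_1 / (1 - phi_2) = 0 / 0.474 = 0.
Insert (E2) into (E0): gamma(0) (1 - phi_2^2) = phi_1 (1 + phi_2) gamma(1) + c_0.
  phi_1 (1 + phi_2) = (-0.324)(1.526) = -0.494424,   1 - phi_2^2 = 0.723324.
Replace gamma(1) by A gamma(0) + B and collect gamma(0):
  gamma(0) [0.723324 - (-0.494424)(-0.683544)] = c_0 = 4
  gamma(0) * 0.385363 = 4
  gamma(0) = 4 / 0.385363 = 10.379816.
  gamma(1) = A gamma(0) = (-0.683544)(10.379816) = -7.095064.
Therefore gamma(1) = -7.0951 (to 4 decimal places).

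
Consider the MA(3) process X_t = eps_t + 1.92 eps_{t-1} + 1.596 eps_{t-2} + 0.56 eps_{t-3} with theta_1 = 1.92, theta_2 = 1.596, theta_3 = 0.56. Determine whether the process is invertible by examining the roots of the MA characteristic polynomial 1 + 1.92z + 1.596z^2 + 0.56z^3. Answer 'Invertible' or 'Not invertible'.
\text{Invertible}

The MA(q) characteristic polynomial is P(z) = 1 + 1.92z + 1.596z^2 + 0.56z^3.
Invertibility requires all roots to lie outside the unit circle, i.e. |z| > 1 for every root.
Degree 3: look for a simple real root z0 first, then factor out (1 - z/z0) and solve the remaining quadratic.
Testing z0 = -1.25: P(-1.25) = 1 + (1.92)(-1.25) + (1.596)(-1.25)^2 + (0.56)(-1.25)^3
  = 1 + (-2.4) + (2.49375) + (-1.09375) = 0.  So z_0 = -1.25 is a root, |z_0| = 1.25.
Divide out the factor (1 + 0.8 z) = (1 - z/z0) (since 1/z0 = -0.8):
  P(z) = (1 + 0.8 z)(1 + (1.12) z + (0.7) z^2)
  [check: z-coef 1.12 - (-0.8) = 1.92; z^2-coef 0.7 - (-0.8)(1.12) = 1.596; z^3-coef -(-0.8)(0.7) = 0.56.]
Remaining roots from the quadratic factor 1 + (1.12) z + (0.7) z^2:
  Set 1 + (1.12) z + (0.7) z^2 = 0, i.e. a z^2 + b z + c = 0 with a = 0.7, b = 1.12, c = 1.
  Discriminant D = b^2 - 4ac = (1.12)^2 - 4*(0.7)*1 = 1.2544 - (2.8) = -1.5456.
  D < 0, so the roots are the complex-conjugate pair z = (-b +/- i sqrt(-D)) / (2a) = -0.8 +/- 0.888i.
  For a conjugate pair |z|^2 = z * conj(z) = (product of roots) = c/a = 1/(0.7) = 1.428571, so |z| = sqrt(1.428571) = 1.1952 for both roots.
Moduli of all roots: 1.2500, 1.1952, 1.1952.
All moduli strictly greater than 1? Yes.
Verdict: Invertible.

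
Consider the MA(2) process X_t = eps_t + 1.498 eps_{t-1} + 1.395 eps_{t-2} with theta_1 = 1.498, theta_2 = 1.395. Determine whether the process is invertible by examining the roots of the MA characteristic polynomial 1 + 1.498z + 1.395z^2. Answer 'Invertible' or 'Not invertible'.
\text{Not invertible}

The MA(q) characteristic polynomial is P(z) = 1 + 1.498z + 1.395z^2.
Invertibility requires all roots to lie outside the unit circle, i.e. |z| > 1 for every root.
Set 1 + (1.498) z + (1.395) z^2 = 0, i.e. a z^2 + b z + c = 0 with a = 1.395, b = 1.498, c = 1.
Discriminant D = b^2 - 4ac = (1.498)^2 - 4*(1.395)*1 = 2.244004 - (5.58) = -3.335996.
D < 0, so the roots are the complex-conjugate pair z = (-b +/- i sqrt(-D)) / (2a) = -0.5369 +/- 0.6546i.
For a conjugate pair |z|^2 = z * conj(z) = (product of roots) = c/a = 1/(1.395) = 0.716846, so |z| = sqrt(0.716846) = 0.8467 for both roots.
Moduli of all roots: 0.8467, 0.8467.
All moduli strictly greater than 1? No.
Verdict: Not invertible.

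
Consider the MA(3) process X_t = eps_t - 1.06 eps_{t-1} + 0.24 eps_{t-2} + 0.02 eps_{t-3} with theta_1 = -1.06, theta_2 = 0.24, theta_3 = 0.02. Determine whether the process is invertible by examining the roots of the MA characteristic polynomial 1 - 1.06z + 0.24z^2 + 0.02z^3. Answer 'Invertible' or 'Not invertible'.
\text{Invertible}

The MA(q) characteristic polynomial is P(z) = 1 - 1.06z + 0.24z^2 + 0.02z^3.
Invertibility requires all roots to lie outside the unit circle, i.e. |z| > 1 for every root.
Degree 3: look for a simple real root z0 first, then factor out (1 - z/z0) and solve the remaining quadratic.
Testing z0 = 2: P(2) = 1 + (-1.06)(2) + (0.24)(2)^2 + (0.02)(2)^3
  = 1 + (-2.12) + (0.96) + (0.16) = 0.  So z_0 = 2 is a root, |z_0| = 2.
Divide out the factor (1 - 0.5 z) = (1 - z/z0) (since 1/z0 = 0.5):
  P(z) = (1 - 0.5 z)(1 + (-0.56) z + (-0.04) z^2)
  [check: z-coef -0.56 - (0.5) = -1.06; z^2-coef -0.04 - (0.5)(-0.56) = 0.24; z^3-coef -(0.5)(-0.04) = 0.02.]
Remaining roots from the quadratic factor 1 + (-0.56) z + (-0.04) z^2:
  Set 1 + (-0.56) z + (-0.04) z^2 = 0, i.e. a z^2 + b z + c = 0 with a = -0.04, b = -0.56, c = 1.
  Discriminant D = b^2 - 4ac = (-0.56)^2 - 4*(-0.04)*1 = 0.3136 - (-0.16) = 0.4736.
  D >= 0, so the roots are real: z = (-b +/- sqrt(D)) / (2a) = (0.56 +/- 0.688186) / (-0.08).
    z_1 = (0.56 + 0.688186) / (-0.08) = -15.6023,   |z_1| = 15.6023.
    z_2 = (0.56 - 0.688186) / (-0.08) = 1.6023,   |z_2| = 1.6023.
Moduli of all roots: 2.0000, 15.6023, 1.6023.
All moduli strictly greater than 1? Yes.
Verdict: Invertible.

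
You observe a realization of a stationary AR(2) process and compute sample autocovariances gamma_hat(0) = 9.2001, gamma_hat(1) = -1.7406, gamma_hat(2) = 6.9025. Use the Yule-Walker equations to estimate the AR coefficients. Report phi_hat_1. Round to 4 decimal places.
\hat\phi_{1} = -0.0490

The Yule-Walker equations for an AR(p) process read, in matrix form,
  Gamma_p phi = r_p,   with   (Gamma_p)_{ij} = gamma(|i - j|),
                       (r_p)_i = gamma(i),   i,j = 1..p.
Substitute the sample gammas (Toeplitz matrix and right-hand side of size 2):
  Gamma_p = [[9.2001, -1.7406], [-1.7406, 9.2001]]
  r_p     = [-1.7406, 6.9025]
Written out:
  9.2001 phi_1 - 1.7406 phi_2 = -1.7406
  -1.7406 phi_1 + 9.2001 phi_2 = 6.9025
Solve by Cramer's rule:
  det = gamma(0)^2 - gamma(1)^2 = (9.2001)^2 - (-1.7406)^2 = 84.64184001 - 3.02968836 = 81.61215165
  phi_hat_1 = [gamma(1) gamma(0) - gamma(1) gamma(2)] / det = [(-1.7406)(9.2001) - (-1.7406)(6.9025)] / 81.61215165 = -3.99920256 / 81.61215165 = -0.049
  phi_hat_2 = [gamma(0) gamma(2) - gamma(1)^2] / det = [(9.2001)(6.9025) - (-1.7406)^2] / 81.61215165 = 60.47400189 / 81.61215165 = 0.741
So phi_hat = [-0.0490, 0.7410].
Therefore phi_hat_1 = -0.0490.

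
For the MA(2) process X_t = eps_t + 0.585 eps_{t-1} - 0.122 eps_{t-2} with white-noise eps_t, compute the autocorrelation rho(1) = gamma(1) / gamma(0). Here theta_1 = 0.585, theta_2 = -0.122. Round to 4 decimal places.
\rho(1) = 0.3785

For an MA(q) process with theta_0 = 1, the autocovariance is
  gamma(k) = sigma^2 * sum_{i=0..q-k} theta_i * theta_{i+k},
and rho(k) = gamma(k) / gamma(0). Sigma^2 cancels.
  numerator   = (1)*(0.585) + (0.585)*(-0.122) = 0.51363.
  denominator = (1)^2 + (0.585)^2 + (-0.122)^2 = 1.357109.
  rho(1) = 0.51363 / 1.357109 = 0.3785.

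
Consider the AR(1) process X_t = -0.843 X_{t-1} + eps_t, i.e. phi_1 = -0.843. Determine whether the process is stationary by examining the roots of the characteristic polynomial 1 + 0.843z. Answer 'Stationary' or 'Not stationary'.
\text{Stationary}

The AR(p) characteristic polynomial is P(z) = 1 + 0.843z.
Stationarity requires all roots to lie outside the unit circle, i.e. |z| > 1 for every root.
This is linear in z: 1 + (0.843) z = 0  =>  z = -1/(0.843) = -1.18624,  |z| = 1.18624.
Moduli of all roots: 1.1862.
All moduli strictly greater than 1? Yes.
Verdict: Stationary.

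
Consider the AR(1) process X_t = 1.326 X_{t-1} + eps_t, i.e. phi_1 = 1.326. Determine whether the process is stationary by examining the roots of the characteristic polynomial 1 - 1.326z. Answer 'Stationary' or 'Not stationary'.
\text{Not stationary}

The AR(p) characteristic polynomial is P(z) = 1 - 1.326z.
Stationarity requires all roots to lie outside the unit circle, i.e. |z| > 1 for every root.
This is linear in z: 1 + (-1.326) z = 0  =>  z = -1/(-1.326) = 0.754148,  |z| = 0.754148.
Moduli of all roots: 0.7541.
All moduli strictly greater than 1? No.
Verdict: Not stationary.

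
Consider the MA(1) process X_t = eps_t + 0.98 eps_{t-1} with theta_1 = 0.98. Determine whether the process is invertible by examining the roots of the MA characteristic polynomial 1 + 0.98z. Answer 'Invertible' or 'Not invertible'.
\text{Invertible}

The MA(q) characteristic polynomial is P(z) = 1 + 0.98z.
Invertibility requires all roots to lie outside the unit circle, i.e. |z| > 1 for every root.
This is linear in z: 1 + (0.98) z = 0  =>  z = -1/(0.98) = -1.020408,  |z| = 1.020408.
Moduli of all roots: 1.0204.
All moduli strictly greater than 1? Yes.
Verdict: Invertible.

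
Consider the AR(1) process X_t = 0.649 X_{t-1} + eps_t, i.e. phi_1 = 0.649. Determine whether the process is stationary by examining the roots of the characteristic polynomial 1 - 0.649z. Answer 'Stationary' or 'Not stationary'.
\text{Stationary}

The AR(p) characteristic polynomial is P(z) = 1 - 0.649z.
Stationarity requires all roots to lie outside the unit circle, i.e. |z| > 1 for every root.
This is linear in z: 1 + (-0.649) z = 0  =>  z = -1/(-0.649) = 1.540832,  |z| = 1.540832.
Moduli of all roots: 1.5408.
All moduli strictly greater than 1? Yes.
Verdict: Stationary.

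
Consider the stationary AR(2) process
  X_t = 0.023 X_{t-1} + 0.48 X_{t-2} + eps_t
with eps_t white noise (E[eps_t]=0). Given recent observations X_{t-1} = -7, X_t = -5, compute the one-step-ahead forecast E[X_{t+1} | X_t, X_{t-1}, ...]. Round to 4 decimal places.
E[X_{t+1} \mid \mathcal F_t] = -3.4750

For an AR(p) model X_t = c + sum_i phi_i X_{t-i} + eps_t, the
one-step-ahead conditional mean is
  E[X_{t+1} | X_t, ...] = c + sum_i phi_i X_{t+1-i}.
Substitute known values:
  E[X_{t+1} | ...] = (0.023) * (-5) + (0.48) * (-7)
                   = -3.4750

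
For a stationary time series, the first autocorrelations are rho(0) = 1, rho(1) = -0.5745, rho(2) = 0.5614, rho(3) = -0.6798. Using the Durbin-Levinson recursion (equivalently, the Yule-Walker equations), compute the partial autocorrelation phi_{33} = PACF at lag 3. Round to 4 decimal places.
\phi_{33} = -0.4580

The PACF at lag k is phi_{kk}, the last component of the solution
to the Yule-Walker system G_k phi = r_k where
  (G_k)_{ij} = rho(|i - j|), (r_k)_i = rho(i), i,j = 1..k.
Equivalently, Durbin-Levinson gives phi_{kk} iteratively:
  phi_{11} = rho(1)
  phi_{kk} = [rho(k) - sum_{j=1..k-1} phi_{k-1,j} rho(k-j)]
            / [1 - sum_{j=1..k-1} phi_{k-1,j} rho(j)],
  phi_{k,j} = phi_{k-1,j} - phi_{kk} phi_{k-1,k-j},  j = 1..k-1.
Step k = 1:
  phi_11 = rho(1) = -0.5745.
Step k = 2:
  phi_22 = [rho(2) - phi_11 rho(1)] / [1 - phi_11 rho(1)] = [0.5614 - (-0.5745)(-0.5745)] / [1 - (-0.5745)(-0.5745)]
         = 0.23134975 / 0.66994975 = 0.345324.
  Update: phi_21 = phi_11 - phi_22 phi_11 = -0.5745 - (0.345324)(-0.5745) = -0.376111.
Step k = 3:
  phi_33 = [rho(3) - phi_21 rho(2) - phi_22 rho(1)] / [1 - phi_21 rho(1) - phi_22 rho(2)]
    numerator   = -0.6798 - (-0.376111)(0.5614) - (0.345324)(-0.5745) = -0.27026243
    denominator = 1 - (-0.376111)(-0.5745) - (0.345324)(0.5614) = 0.59005912
  phi_33 = -0.27026243 / 0.59005912 = -0.458.
Therefore phi_{33} = -0.4580.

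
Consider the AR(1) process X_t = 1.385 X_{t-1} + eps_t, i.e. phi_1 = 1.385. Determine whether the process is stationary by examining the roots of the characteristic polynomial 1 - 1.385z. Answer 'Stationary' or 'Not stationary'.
\text{Not stationary}

The AR(p) characteristic polynomial is P(z) = 1 - 1.385z.
Stationarity requires all roots to lie outside the unit circle, i.e. |z| > 1 for every root.
This is linear in z: 1 + (-1.385) z = 0  =>  z = -1/(-1.385) = 0.722022,  |z| = 0.722022.
Moduli of all roots: 0.7220.
All moduli strictly greater than 1? No.
Verdict: Not stationary.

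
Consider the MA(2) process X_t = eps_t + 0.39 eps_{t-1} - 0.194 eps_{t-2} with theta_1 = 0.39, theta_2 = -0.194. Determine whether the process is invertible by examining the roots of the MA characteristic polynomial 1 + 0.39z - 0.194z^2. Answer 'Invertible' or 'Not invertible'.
\text{Invertible}

The MA(q) characteristic polynomial is P(z) = 1 + 0.39z - 0.194z^2.
Invertibility requires all roots to lie outside the unit circle, i.e. |z| > 1 for every root.
Set 1 + (0.39) z + (-0.194) z^2 = 0, i.e. a z^2 + b z + c = 0 with a = -0.194, b = 0.39, c = 1.
Discriminant D = b^2 - 4ac = (0.39)^2 - 4*(-0.194)*1 = 0.1521 - (-0.776) = 0.9281.
D >= 0, so the roots are real: z = (-b +/- sqrt(D)) / (2a) = (-0.39 +/- 0.963379) / (-0.388).
  z_1 = (-0.39 + 0.963379) / (-0.388) = -1.4778,   |z_1| = 1.4778.
  z_2 = (-0.39 - 0.963379) / (-0.388) = 3.4881,   |z_2| = 3.4881.
Moduli of all roots: 1.4778, 3.4881.
All moduli strictly greater than 1? Yes.
Verdict: Invertible.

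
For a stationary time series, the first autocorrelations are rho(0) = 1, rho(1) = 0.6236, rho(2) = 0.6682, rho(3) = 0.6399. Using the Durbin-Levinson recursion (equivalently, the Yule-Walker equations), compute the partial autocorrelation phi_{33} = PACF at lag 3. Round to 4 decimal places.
\phi_{33} = 0.2661

The PACF at lag k is phi_{kk}, the last component of the solution
to the Yule-Walker system G_k phi = r_k where
  (G_k)_{ij} = rho(|i - j|), (r_k)_i = rho(i), i,j = 1..k.
Equivalently, Durbin-Levinson gives phi_{kk} iteratively:
  phi_{11} = rho(1)
  phi_{kk} = [rho(k) - sum_{j=1..k-1} phi_{k-1,j} rho(k-j)]
            / [1 - sum_{j=1..k-1} phi_{k-1,j} rho(j)],
  phi_{k,j} = phi_{k-1,j} - phi_{kk} phi_{k-1,k-j},  j = 1..k-1.
Step k = 1:
  phi_11 = rho(1) = 0.6236.
Step k = 2:
  phi_22 = [rho(2) - phi_11 rho(1)] / [1 - phi_11 rho(1)] = [0.6682 - (0.6236)(0.6236)] / [1 - (0.6236)(0.6236)]
         = 0.27932304 / 0.61112304 = 0.457065.
  Update: phi_21 = phi_11 - phi_22 phi_11 = 0.6236 - (0.457065)(0.6236) = 0.338574.
Step k = 3:
  phi_33 = [rho(3) - phi_21 rho(2) - phi_22 rho(1)] / [1 - phi_21 rho(1) - phi_22 rho(2)]
    numerator   = 0.6399 - (0.338574)(0.6682) - (0.457065)(0.6236) = 0.12863891
    denominator = 1 - (0.338574)(0.6236) - (0.457065)(0.6682) = 0.48345421
  phi_33 = 0.12863891 / 0.48345421 = 0.2661.
Therefore phi_{33} = 0.2661.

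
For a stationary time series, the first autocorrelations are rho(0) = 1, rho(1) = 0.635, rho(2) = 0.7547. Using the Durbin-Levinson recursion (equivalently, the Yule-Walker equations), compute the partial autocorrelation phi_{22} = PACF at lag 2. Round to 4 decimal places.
\phi_{22} = 0.5890

The PACF at lag k is phi_{kk}, the last component of the solution
to the Yule-Walker system G_k phi = r_k where
  (G_k)_{ij} = rho(|i - j|), (r_k)_i = rho(i), i,j = 1..k.
Equivalently, Durbin-Levinson gives phi_{kk} iteratively:
  phi_{11} = rho(1)
  phi_{kk} = [rho(k) - sum_{j=1..k-1} phi_{k-1,j} rho(k-j)]
            / [1 - sum_{j=1..k-1} phi_{k-1,j} rho(j)],
  phi_{k,j} = phi_{k-1,j} - phi_{kk} phi_{k-1,k-j},  j = 1..k-1.
Step k = 1:
  phi_11 = rho(1) = 0.635.
Step k = 2:
  phi_22 = [rho(2) - phi_11 rho(1)] / [1 - phi_11 rho(1)] = [0.7547 - (0.635)(0.635)] / [1 - (0.635)(0.635)]
         = 0.351475 / 0.596775 = 0.589.
Therefore phi_{22} = 0.5890.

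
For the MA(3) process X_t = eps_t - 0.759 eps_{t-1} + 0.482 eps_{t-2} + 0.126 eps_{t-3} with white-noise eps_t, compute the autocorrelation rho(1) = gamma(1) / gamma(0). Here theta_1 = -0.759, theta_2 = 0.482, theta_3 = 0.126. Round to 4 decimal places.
\rho(1) = -0.5833

For an MA(q) process with theta_0 = 1, the autocovariance is
  gamma(k) = sigma^2 * sum_{i=0..q-k} theta_i * theta_{i+k},
and rho(k) = gamma(k) / gamma(0). Sigma^2 cancels.
  numerator   = (1)*(-0.759) + (-0.759)*(0.482) + (0.482)*(0.126) = -1.064106.
  denominator = (1)^2 + (-0.759)^2 + (0.482)^2 + (0.126)^2 = 1.824281.
  rho(1) = -1.064106 / 1.824281 = -0.5833.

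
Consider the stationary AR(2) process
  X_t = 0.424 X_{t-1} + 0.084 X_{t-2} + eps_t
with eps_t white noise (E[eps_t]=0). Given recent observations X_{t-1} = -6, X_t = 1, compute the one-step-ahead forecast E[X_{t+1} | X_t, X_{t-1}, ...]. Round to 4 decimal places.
E[X_{t+1} \mid \mathcal F_t] = -0.0800

For an AR(p) model X_t = c + sum_i phi_i X_{t-i} + eps_t, the
one-step-ahead conditional mean is
  E[X_{t+1} | X_t, ...] = c + sum_i phi_i X_{t+1-i}.
Substitute known values:
  E[X_{t+1} | ...] = (0.424) * (1) + (0.084) * (-6)
                   = -0.0800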